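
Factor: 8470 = 2^1*5^1*7^1*11^2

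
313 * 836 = 261668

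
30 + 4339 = 4369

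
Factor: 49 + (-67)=-1*2^1*3^2=-18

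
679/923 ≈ 0.736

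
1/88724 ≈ 0.0000113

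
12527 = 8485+4042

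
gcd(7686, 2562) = 2562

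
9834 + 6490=16324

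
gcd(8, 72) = 8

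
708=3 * 236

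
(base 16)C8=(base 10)200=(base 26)7I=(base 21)9B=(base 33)62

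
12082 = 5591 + 6491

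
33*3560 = 117480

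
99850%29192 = 12274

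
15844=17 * 932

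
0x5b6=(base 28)1o6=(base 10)1462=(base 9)2004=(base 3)2000011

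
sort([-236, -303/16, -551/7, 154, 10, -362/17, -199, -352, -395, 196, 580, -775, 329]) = [-775, -395, -352, -236, -199, -551/7, -362/17, -303/16, 10, 154, 196, 329, 580]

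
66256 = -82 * (-808) 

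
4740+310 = 5050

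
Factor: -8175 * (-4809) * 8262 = 2^1 * 3^7 * 5^2 * 7^1 * 17^1 * 109^1 * 229^1 = 324808756650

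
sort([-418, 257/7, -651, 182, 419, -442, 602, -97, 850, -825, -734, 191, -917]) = [-917, -825, -734, -651, -442, -418, -97, 257/7, 182, 191, 419, 602, 850]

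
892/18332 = 223/4583 ≈ 0.0487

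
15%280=15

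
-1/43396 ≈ -0.0000230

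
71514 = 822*87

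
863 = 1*863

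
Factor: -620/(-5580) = 3^(-2) = 1/9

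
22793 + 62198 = 84991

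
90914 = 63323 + 27591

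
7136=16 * 446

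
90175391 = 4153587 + 86021804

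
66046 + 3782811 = 3848857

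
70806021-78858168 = -8052147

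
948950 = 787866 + 161084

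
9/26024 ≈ 0.000346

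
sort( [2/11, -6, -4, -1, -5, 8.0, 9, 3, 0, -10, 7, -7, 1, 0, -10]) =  [-10, -10, -7, -6, -5, -4, -1, 0, 0, 2/11, 1, 3, 7, 8.0, 9]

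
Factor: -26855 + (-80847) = -1 * 2^1 * 7^3 * 157^1 = -107702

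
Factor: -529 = -1*23^2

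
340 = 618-278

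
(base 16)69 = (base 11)96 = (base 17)63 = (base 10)105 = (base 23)4d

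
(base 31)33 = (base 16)60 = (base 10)96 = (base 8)140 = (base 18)56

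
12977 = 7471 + 5506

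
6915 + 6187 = 13102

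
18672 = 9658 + 9014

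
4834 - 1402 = 3432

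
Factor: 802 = 2^1*401^1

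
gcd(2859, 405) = 3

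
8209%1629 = 64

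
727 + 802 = 1529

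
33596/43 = 781 + 13/43 ≈ 781.30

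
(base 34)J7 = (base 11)544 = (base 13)3B3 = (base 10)653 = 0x28D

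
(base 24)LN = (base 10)527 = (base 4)20033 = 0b1000001111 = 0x20F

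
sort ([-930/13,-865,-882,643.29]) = [-882,-865,-930/13,643.29]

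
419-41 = 378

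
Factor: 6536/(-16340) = -1*2^1*5^(-1) = -2/5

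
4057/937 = 4 + 309/937 ≈ 4.33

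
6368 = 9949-3581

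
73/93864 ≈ 0.000778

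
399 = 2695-2296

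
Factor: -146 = -1*2^1*73^1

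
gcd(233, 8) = 1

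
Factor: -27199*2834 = -1*2^1*13^1*59^1*109^1*461^1 = -77081966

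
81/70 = 1 + 11/70 ≈ 1.16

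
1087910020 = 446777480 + 641132540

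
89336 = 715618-626282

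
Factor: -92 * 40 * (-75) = 2^5 * 3^1 * 5^3 * 23^1 = 276000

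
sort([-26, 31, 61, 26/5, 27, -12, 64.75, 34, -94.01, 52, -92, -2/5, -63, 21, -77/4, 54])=[-94.01, -92, -63, -26, -77/4, -12, -2/5, 26/5, 21, 27, 31, 34, 52, 54, 61, 64.75]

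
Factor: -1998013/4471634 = -1 * 2^(-1) * 29^1 * 487^(-1) * 4591^(-1) * 68897^1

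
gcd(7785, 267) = 3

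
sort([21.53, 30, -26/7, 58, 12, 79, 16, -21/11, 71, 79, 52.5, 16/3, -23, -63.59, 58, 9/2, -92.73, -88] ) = [-92.73, -88, -63.59, -23, -26/7, -21/11, 9/2, 16/3, 12, 16, 21.53, 30, 52.5, 58, 58, 71, 79, 79] 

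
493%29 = 0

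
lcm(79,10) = 790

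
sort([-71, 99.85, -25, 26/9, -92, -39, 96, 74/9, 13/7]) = [-92, -71, -39, -25, 13/7, 26/9, 74/9, 96, 99.85]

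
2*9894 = 19788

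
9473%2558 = 1799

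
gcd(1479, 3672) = 51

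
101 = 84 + 17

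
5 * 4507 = 22535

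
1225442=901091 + 324351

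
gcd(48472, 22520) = 8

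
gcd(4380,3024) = 12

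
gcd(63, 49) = 7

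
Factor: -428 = -1*2^2*107^1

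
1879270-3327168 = -1447898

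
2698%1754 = 944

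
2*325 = 650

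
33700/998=16850/499 ≈ 33.77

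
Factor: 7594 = 2^1*3797^1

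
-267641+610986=343345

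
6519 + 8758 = 15277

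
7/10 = 0.70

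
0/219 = 0 = 0.00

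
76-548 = -472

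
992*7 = 6944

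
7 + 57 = 64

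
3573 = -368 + 3941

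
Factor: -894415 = -1*5^1*41^1*4363^1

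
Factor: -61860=-1 * 2^2 * 3^1 * 5^1 * 1031^1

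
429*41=17589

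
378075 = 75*5041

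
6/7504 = 3/3752 ≈ 0.000800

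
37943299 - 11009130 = 26934169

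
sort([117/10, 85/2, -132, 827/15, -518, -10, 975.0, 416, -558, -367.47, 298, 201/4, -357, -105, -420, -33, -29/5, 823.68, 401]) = [-558, -518, -420, -367.47, -357, -132, -105, -33, -10, -29/5, 117/10, 85/2, 201/4, 827/15, 298, 401, 416, 823.68, 975.0]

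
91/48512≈0.00188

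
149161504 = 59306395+89855109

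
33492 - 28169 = 5323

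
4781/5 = 956 + 1/5 = 956.20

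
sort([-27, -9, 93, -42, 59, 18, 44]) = [-42, -27, -9, 18, 44, 59, 93]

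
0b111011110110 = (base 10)3830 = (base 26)5h8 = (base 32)3nm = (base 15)1205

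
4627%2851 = 1776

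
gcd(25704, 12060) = 36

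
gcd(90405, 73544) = 1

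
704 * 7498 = 5278592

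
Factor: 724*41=2^2*41^1*181^1=29684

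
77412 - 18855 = 58557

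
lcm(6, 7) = 42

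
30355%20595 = 9760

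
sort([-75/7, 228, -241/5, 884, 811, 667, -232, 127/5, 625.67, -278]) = [-278, -232, -241/5, -75/7, 127/5, 228, 625.67, 667, 811, 884]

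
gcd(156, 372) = 12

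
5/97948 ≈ 0.0000510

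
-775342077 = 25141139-800483216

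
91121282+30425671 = 121546953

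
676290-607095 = 69195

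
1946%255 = 161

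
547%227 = 93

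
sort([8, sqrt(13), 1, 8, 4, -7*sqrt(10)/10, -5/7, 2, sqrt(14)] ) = [-7*sqrt(10)/10, -5/7, 1, 2, sqrt(13), sqrt(14), 4, 8, 8] 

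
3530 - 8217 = -4687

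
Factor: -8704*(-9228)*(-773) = -1*2^11*3^1*17^1*769^1*773^1 = -62087755776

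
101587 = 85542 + 16045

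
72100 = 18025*4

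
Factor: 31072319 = 103^1*301673^1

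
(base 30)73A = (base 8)14400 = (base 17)1528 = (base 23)C26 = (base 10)6400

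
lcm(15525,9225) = 636525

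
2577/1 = 2577 = 2577.00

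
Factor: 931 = 7^2*19^1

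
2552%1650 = 902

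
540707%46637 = 27700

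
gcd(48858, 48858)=48858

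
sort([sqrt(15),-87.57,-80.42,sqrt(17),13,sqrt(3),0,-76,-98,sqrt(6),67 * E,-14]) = [-98,-87.57,-80.42,-76,-14,0,sqrt(3),sqrt(6),sqrt(15),sqrt(17),13,67 * E]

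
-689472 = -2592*266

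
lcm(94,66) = 3102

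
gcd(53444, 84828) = 4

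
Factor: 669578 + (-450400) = 2^1*109589^1 = 219178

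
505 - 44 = 461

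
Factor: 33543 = 3^2 * 3727^1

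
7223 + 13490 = 20713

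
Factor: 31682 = 2^1 * 7^1 * 31^1 * 73^1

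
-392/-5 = 78 + 2/5 = 78.40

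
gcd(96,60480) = 96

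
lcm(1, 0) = 0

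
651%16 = 11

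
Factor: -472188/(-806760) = 2^(-1)*3^(-4)*5^(-1)*19^2*83^(-1)*109^1 = 39349/67230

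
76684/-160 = -479-11/40 ≈ -479.28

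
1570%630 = 310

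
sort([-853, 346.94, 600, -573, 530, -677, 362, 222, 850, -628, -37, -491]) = [-853, -677, -628, -573, -491, -37, 222, 346.94, 362, 530, 600, 850]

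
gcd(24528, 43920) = 48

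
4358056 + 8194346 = 12552402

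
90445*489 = 44227605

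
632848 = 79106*8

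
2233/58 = 38 + 1/2 = 38.50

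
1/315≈0.00317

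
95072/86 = 1105 + 21/43 ≈ 1105.49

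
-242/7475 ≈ -0.0324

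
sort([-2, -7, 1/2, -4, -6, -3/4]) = [-7, -6, -4, -2, -3/4, 1/2]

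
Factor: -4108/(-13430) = 2^1*5^(-1)*13^1*17^(-1) = 26/85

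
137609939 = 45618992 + 91990947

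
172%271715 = 172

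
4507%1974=559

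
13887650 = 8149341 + 5738309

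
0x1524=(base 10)5412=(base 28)6p8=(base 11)4080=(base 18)gcc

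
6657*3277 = 21814989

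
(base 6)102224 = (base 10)8296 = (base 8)20150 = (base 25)d6l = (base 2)10000001101000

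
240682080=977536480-736854400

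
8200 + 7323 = 15523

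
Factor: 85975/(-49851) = -1*3^(-2)*5^2*19^1*29^(-1)*181^1*191^(-1)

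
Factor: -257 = -1*257^1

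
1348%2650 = 1348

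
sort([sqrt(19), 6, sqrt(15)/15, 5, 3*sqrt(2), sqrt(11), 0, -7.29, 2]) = [-7.29, 0, sqrt(15)/15, 2, sqrt(11), 3*sqrt(2), sqrt(19), 5, 6]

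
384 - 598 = -214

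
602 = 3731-3129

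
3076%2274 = 802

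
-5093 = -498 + -4595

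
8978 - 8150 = 828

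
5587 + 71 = 5658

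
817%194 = 41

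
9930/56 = 4965/28 ≈ 177.32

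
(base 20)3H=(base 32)2D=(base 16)4D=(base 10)77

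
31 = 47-16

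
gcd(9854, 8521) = 1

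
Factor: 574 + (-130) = 2^2 * 3^1 * 37^1 = 444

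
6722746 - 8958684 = -2235938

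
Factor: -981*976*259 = -1*2^4*3^2*7^1*37^1*61^1*109^1 = -247981104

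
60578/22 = 2753 + 6/11 ≈ 2753.55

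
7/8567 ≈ 0.000817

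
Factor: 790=2^1*5^1*79^1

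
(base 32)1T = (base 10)61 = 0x3D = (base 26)29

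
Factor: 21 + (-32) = -1 * 11^1 = -11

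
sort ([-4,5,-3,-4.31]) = [-4.31,-4,-3,5]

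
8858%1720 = 258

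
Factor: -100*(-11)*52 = 2^4*5^2*11^1*13^1 = 57200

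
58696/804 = 14674/201 ≈ 73.00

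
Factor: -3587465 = -1*5^1*7^1*102499^1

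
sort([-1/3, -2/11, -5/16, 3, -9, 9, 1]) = [-9, -1/3, -5/16, -2/11, 1, 3, 9]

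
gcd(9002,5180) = 14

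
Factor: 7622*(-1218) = -1*2^2*3^1*7^1*29^1*37^1*103^1 = -9283596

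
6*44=264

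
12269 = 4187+8082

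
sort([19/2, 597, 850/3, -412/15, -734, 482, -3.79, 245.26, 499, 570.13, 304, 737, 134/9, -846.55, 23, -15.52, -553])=[-846.55, -734, -553, -412/15, -15.52, -3.79, 19/2, 134/9, 23, 245.26, 850/3, 304, 482, 499, 570.13, 597, 737]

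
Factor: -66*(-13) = 2^1*3^1*11^1*13^1 = 858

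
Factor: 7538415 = 3^1 * 5^1 * 599^1 * 839^1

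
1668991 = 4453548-2784557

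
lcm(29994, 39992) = 119976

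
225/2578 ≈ 0.0873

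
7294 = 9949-2655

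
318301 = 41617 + 276684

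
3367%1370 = 627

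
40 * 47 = 1880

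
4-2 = 2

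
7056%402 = 222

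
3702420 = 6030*614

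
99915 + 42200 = 142115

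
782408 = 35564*22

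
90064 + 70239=160303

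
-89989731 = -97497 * 923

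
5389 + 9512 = 14901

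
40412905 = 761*53105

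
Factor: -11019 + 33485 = 2^1*47^1*239^1 = 22466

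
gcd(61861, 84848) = 1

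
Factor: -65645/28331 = -1*5^1*19^1*41^(-1) = -95/41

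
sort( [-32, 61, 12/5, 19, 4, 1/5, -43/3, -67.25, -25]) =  [-67.25, -32, -25, -43/3, 1/5, 12/5, 4, 19, 61]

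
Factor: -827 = -1*827^1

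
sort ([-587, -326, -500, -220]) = [-587, -500, -326, -220]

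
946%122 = 92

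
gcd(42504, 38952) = 24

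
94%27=13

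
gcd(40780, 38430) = 10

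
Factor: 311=311^1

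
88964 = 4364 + 84600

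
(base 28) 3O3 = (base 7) 11553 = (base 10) 3027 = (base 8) 5723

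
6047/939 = 6+413/939 ≈ 6.44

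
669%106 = 33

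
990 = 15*66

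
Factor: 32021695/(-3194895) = -1*3^(-1)*11^(-1)*17^(-2)*67^(-1)*137^1*46747^1 = -6404339/638979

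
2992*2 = 5984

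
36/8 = 4 + 1/2 = 4.50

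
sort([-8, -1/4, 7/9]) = [-8, -1/4, 7/9]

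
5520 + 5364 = 10884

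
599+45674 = 46273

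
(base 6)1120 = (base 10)264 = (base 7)525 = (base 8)410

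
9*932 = 8388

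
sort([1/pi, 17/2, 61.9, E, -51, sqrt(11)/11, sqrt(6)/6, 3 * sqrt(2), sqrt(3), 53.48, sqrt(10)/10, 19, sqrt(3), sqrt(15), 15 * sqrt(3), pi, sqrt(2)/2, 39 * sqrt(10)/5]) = [-51, sqrt(11)/11, sqrt(10)/10, 1/pi, sqrt(6)/6, sqrt(2)/2, sqrt(3), sqrt(3), E, pi, sqrt(15), 3 * sqrt(2), 17/2, 19, 39 * sqrt(10)/5, 15 * sqrt(3), 53.48, 61.9]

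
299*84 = 25116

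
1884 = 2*942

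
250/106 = 125/53 ≈ 2.36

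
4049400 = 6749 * 600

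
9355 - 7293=2062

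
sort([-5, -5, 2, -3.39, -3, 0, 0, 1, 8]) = [-5, -5, -3.39, -3, 0, 0, 1, 2, 8]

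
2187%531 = 63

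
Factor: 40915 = 5^1*7^2*167^1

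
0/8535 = 0 = 0.00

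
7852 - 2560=5292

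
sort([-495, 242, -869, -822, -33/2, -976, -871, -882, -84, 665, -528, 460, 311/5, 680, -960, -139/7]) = [-976, -960, -882, -871, -869, -822, -528, -495, -84, -139/7, -33/2, 311/5, 242, 460, 665, 680]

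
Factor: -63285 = -1*3^1*5^1*4219^1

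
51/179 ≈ 0.285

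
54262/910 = 2087/35 ≈ 59.63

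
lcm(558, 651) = 3906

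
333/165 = 2 + 1/55 ≈ 2.02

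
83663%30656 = 22351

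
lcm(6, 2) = 6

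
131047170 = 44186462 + 86860708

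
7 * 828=5796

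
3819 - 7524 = -3705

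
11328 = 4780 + 6548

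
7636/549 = 13 + 499/549 ≈ 13.91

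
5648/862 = 6 + 238/431≈6.55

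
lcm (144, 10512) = 10512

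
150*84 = 12600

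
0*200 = 0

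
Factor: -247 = -1*13^1*19^1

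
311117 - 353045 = -41928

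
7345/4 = 1836 + 1/4 = 1836.25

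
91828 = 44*2087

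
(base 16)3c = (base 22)2g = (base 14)44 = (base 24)2c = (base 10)60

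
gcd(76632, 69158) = 2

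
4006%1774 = 458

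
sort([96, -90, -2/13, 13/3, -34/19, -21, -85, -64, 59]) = [-90, -85, -64, -21, -34/19, -2/13, 13/3, 59, 96]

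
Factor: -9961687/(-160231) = 160231^(-1)*9961687^1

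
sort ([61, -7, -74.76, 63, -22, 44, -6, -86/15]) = [-74.76, -22, -7, -6, -86/15, 44, 61, 63]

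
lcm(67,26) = 1742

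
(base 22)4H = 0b1101001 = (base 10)105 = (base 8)151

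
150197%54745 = 40707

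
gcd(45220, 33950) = 70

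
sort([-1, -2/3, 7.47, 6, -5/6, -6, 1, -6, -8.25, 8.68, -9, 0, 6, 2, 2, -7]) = [-9, -8.25, -7, -6, -6, -1, -5/6, -2/3, 0, 1, 2, 2, 6, 6, 7.47, 8.68]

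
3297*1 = 3297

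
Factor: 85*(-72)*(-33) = 2^3*3^3*5^1*11^1*17^1 = 201960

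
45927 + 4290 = 50217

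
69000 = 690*100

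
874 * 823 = 719302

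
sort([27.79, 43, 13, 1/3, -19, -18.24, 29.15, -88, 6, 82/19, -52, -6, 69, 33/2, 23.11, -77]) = [-88, -77, -52, -19, -18.24, -6, 1/3, 82/19, 6, 13, 33/2, 23.11, 27.79, 29.15, 43, 69]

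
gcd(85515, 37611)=3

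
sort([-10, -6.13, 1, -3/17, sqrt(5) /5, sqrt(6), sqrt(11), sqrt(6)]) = [-10, -6.13, -3/17, sqrt(5) /5, 1, sqrt(6), sqrt(6), sqrt(11)]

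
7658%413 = 224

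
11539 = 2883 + 8656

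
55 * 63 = 3465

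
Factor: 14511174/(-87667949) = -1*2^1*3^1*19^1*839^(-1)*104491^(-1)*127291^1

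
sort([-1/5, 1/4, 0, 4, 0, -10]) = [-10, -1/5, 0, 0, 1/4, 4]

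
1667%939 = 728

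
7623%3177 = 1269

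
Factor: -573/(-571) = 3^1*191^1*571^(-1) 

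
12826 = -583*(-22)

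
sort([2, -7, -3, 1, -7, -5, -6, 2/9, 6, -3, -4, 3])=[-7, -7, -6, -5, -4, -3, -3, 2/9, 1, 2, 3, 6]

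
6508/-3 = -2169 - 1/3 ≈ -2169.33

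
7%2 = 1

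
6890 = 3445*2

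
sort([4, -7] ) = [-7, 4] 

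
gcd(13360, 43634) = 2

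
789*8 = 6312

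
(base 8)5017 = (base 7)10336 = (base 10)2575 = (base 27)3ea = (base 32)2gf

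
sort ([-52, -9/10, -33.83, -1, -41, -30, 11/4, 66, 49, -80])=[-80, -52, -41, -33.83, -30, -1, -9/10, 11/4, 49, 66]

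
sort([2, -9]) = [-9, 2]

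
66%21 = 3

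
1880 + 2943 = 4823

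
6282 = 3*2094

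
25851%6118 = 1379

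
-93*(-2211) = 205623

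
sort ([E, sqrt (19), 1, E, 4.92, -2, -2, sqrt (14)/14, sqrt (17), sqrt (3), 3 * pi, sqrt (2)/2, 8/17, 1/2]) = [-2, -2, sqrt (14)/14, 8/17, 1/2, sqrt (2)/2, 1, sqrt (3), E, E, sqrt (17), sqrt (19), 4.92, 3 * pi]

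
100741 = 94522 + 6219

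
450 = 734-284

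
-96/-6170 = 48/3085 ≈ 0.0156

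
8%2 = 0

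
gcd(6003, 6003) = 6003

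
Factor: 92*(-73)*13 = -1*2^2*13^1*23^1*73^1 = -87308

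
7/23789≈0.000294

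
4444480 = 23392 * 190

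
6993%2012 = 957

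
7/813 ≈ 0.00861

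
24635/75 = 328+7/15 ≈ 328.47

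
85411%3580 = 3071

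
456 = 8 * 57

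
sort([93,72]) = [72,93]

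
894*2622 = 2344068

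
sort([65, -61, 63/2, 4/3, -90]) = [-90, -61, 4/3, 63/2, 65]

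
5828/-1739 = -3 - 13/37 ≈ -3.35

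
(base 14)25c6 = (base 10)6642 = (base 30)7bc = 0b1100111110010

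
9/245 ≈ 0.0367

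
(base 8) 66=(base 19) 2g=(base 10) 54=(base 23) 28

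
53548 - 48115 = 5433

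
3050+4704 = 7754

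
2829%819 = 372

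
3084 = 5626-2542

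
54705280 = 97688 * 560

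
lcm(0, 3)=0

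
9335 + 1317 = 10652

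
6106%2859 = 388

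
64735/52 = 1244 + 47/52 ≈ 1244.90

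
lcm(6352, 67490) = 539920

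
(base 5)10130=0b1010011001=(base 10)665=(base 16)299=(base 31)le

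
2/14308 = 1/7154 ≈ 0.000140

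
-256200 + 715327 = 459127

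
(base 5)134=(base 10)44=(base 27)1h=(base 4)230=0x2c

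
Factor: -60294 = -1*2^1*3^1*13^1*773^1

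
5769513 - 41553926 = -35784413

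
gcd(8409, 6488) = 1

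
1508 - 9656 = -8148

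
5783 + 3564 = 9347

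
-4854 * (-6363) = 30886002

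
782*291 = 227562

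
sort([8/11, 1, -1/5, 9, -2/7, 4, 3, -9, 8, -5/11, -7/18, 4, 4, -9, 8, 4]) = [-9, -9, -5/11, -7/18, -2/7, -1/5, 8/11, 1, 3, 4, 4, 4, 4, 8, 8, 9]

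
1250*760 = 950000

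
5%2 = 1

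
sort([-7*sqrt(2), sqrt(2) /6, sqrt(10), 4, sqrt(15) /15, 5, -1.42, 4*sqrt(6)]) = [-7*sqrt(2), -1.42, sqrt(2) /6, sqrt(15) /15, sqrt(10), 4, 5, 4*sqrt(6)]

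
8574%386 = 82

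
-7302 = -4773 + -2529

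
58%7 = 2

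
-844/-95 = 8 + 84/95 ≈ 8.88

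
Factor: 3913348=2^2*978337^1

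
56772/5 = 11354 + 2/5 = 11354.40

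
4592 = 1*4592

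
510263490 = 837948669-327685179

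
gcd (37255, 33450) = 5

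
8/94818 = 4/47409 ≈ 0.0000844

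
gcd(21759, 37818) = 3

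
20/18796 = 5/4699 ≈ 0.00106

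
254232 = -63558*(-4)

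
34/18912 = 17/9456 ≈ 0.00180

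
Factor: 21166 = 2^1 * 19^1 * 557^1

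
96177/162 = 32059/54 ≈ 593.69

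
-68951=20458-89409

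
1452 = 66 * 22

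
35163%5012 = 79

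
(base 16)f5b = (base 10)3931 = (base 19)agh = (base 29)4jg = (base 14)160b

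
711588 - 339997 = 371591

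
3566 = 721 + 2845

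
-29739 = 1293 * (-23)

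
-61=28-89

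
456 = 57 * 8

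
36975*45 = 1663875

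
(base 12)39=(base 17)2b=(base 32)1d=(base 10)45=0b101101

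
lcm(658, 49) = 4606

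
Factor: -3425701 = -1*1109^1*3089^1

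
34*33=1122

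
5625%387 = 207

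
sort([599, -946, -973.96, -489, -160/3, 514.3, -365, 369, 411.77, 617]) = [-973.96, -946, -489, -365, -160/3, 369, 411.77, 514.3, 599, 617]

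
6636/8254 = 3318/4127 ≈ 0.804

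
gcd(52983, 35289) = 9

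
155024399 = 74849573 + 80174826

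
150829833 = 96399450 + 54430383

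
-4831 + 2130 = -2701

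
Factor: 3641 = 11^1 * 331^1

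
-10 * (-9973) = 99730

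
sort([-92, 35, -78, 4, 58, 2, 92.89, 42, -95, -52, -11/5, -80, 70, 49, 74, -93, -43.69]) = [-95, -93, -92, -80, -78, -52, -43.69, -11/5, 2, 4, 35, 42, 49, 58, 70, 74, 92.89]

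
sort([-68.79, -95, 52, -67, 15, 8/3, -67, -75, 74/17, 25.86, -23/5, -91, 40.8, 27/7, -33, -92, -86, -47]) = [-95, -92, -91, -86, -75, -68.79, -67, -67, -47, -33, -23/5, 8/3, 27/7, 74/17, 15, 25.86, 40.8, 52]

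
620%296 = 28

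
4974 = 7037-2063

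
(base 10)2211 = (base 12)1343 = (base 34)1v1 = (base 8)4243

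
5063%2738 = 2325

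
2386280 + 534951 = 2921231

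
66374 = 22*3017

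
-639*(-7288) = 4657032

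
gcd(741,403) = 13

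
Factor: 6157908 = 2^2*3^2*171053^1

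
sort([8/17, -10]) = [-10, 8/17]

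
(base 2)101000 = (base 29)1b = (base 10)40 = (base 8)50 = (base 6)104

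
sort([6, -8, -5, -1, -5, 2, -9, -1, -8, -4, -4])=[-9, -8, -8, -5, -5, -4, -4, -1, -1, 2, 6]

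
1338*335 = 448230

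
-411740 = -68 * 6055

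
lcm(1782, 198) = 1782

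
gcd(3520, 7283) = 1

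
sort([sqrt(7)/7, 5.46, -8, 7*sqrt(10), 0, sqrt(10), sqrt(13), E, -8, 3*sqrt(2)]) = [-8, -8, 0, sqrt(7)/7, E, sqrt(10), sqrt(13), 3*sqrt(2), 5.46, 7*sqrt(10)]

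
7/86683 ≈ 0.0000808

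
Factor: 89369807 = 31^1 * 2882897^1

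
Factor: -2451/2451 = -1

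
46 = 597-551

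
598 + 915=1513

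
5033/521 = 9 + 344/521 ≈ 9.66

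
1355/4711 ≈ 0.288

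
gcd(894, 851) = 1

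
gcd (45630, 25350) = 5070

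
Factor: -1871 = -1*1871^1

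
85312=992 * 86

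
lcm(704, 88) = 704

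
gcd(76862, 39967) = 1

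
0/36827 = 0 = 0.00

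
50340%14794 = 5958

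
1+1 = 2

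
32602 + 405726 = 438328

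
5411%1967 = 1477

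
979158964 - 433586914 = 545572050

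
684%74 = 18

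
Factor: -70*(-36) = 2^3*3^2*5^1*7^1 = 2520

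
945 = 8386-7441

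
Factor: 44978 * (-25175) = -1 * 2^1 * 5^2 * 19^1 * 43^1 * 53^1 * 523^1 = -1132321150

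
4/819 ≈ 0.00488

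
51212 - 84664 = -33452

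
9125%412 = 61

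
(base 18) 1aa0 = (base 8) 22044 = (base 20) 132c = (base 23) hb6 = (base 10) 9252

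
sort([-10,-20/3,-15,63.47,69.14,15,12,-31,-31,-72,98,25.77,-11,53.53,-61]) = [-72,-61,-31,-31,-15,-11,-10,-20/3,12,15,25.77,53.53,63.47,69.14,98]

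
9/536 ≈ 0.0168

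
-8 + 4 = -4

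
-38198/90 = -19099/45≈-424.42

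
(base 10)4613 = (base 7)16310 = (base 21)a9e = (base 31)4op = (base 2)1001000000101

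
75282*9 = 677538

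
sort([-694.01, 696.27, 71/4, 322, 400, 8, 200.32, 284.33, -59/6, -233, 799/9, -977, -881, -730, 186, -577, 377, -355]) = [-977, -881, -730, -694.01, -577, -355, -233, -59/6, 8, 71/4, 799/9, 186, 200.32, 284.33, 322, 377, 400, 696.27]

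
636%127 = 1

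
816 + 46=862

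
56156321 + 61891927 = 118048248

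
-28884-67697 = -96581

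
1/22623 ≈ 0.0000442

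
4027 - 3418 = 609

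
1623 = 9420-7797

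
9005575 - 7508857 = 1496718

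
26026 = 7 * 3718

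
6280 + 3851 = 10131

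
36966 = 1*36966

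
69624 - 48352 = 21272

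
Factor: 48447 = 3^2 * 7^1 * 769^1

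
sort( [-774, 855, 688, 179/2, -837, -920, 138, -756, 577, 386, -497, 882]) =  [-920, -837, -774, -756, -497, 179/2, 138, 386, 577, 688, 855, 882]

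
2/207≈0.00966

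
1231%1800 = 1231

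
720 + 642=1362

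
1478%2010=1478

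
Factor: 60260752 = 2^4*3766297^1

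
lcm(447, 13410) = 13410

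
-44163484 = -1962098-42201386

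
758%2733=758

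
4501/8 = 562 + 5/8 ≈ 562.63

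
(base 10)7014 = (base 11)52a7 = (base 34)62a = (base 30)7no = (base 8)15546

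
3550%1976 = 1574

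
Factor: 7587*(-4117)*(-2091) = 3^4*17^1*23^1*41^1*179^1*281^1 = 65313804789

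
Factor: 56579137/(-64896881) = -1 * 7^(-1) * 2699^1 * 2909^(-1) * 3187^(-1) * 20963^1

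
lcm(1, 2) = 2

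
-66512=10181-76693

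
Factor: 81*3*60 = 2^2*3^6*5^1 = 14580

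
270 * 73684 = 19894680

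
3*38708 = 116124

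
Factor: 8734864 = 2^4 * 545929^1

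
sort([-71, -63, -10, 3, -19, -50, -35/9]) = [-71, -63, -50, -19, -10, -35/9, 3]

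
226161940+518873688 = 745035628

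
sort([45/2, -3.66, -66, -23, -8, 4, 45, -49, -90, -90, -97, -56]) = [-97, -90, -90, -66, -56, -49, -23, -8, -3.66, 4, 45/2, 45]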